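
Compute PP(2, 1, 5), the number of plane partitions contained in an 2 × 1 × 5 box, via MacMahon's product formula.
PP(2, 1, 5) = 21

Evaluate the triple product over i = 1..2, j = 1..1, k = 1..5. The factors are (2/1) · (3/2) · (4/3) · (5/4) · (6/5) · (3/2) · (4/3) · (5/4) · … (10 factors total). The numerators and denominators telescope so the product is an integer; carrying out the multiplication exactly gives PP(2, 1, 5) = 21.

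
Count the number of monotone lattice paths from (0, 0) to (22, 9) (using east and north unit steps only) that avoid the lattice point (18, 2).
Number of paths = 20097375

Total paths from (0, 0) to (22, 9): C(31, 22) = 20160075. Paths through (18, 2): (paths (0, 0) → (18, 2)) × (paths (18, 2) → (22, 9)) = C(20, 18) · C(11, 4) = 190 · 330 = 62700. Avoidance count = 20160075 − 62700 = 20097375.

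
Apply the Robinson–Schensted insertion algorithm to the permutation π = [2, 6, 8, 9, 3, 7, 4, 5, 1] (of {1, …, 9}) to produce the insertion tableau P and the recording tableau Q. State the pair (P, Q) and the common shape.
P = [1, 3, 4, 5] / [2, 7, 9] / [6] / [8];  Q = [1, 2, 3, 4] / [5, 6, 8] / [7] / [9];  common shape = (4, 3, 1, 1)

Row-insert the values π_1, π_2, … into P one at a time, bumping the leftmost entry strictly greater than the inserted value down to the next row. The recording tableau Q records, in position (i, j), the step at which that cell was added to P.
  Insert 2 (step 1): P = [2];  Q = [1]
  Insert 6 (step 2): P = [2, 6];  Q = [1, 2]
  Insert 8 (step 3): P = [2, 6, 8];  Q = [1, 2, 3]
  Insert 9 (step 4): P = [2, 6, 8, 9];  Q = [1, 2, 3, 4]
  Insert 3 (step 5): P = [2, 3, 8, 9] / [6];  Q = [1, 2, 3, 4] / [5]
  Insert 7 (step 6): P = [2, 3, 7, 9] / [6, 8];  Q = [1, 2, 3, 4] / [5, 6]
  Insert 4 (step 7): P = [2, 3, 4, 9] / [6, 7] / [8];  Q = [1, 2, 3, 4] / [5, 6] / [7]
  Insert 5 (step 8): P = [2, 3, 4, 5] / [6, 7, 9] / [8];  Q = [1, 2, 3, 4] / [5, 6, 8] / [7]
  Insert 1 (step 9): P = [1, 3, 4, 5] / [2, 7, 9] / [6] / [8];  Q = [1, 2, 3, 4] / [5, 6, 8] / [7] / [9]
Final shape: (4, 3, 1, 1).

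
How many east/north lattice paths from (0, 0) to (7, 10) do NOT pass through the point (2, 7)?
Number of paths = 17432

Total paths from (0, 0) to (7, 10): C(17, 7) = 19448. Paths through (2, 7): (paths (0, 0) → (2, 7)) × (paths (2, 7) → (7, 10)) = C(9, 2) · C(8, 5) = 36 · 56 = 2016. Avoidance count = 19448 − 2016 = 17432.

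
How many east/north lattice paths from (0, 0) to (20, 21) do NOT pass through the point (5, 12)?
Number of paths = 261038102468

Total paths from (0, 0) to (20, 21): C(41, 20) = 269128937220. Paths through (5, 12): (paths (0, 0) → (5, 12)) × (paths (5, 12) → (20, 21)) = C(17, 5) · C(24, 15) = 6188 · 1307504 = 8090834752. Avoidance count = 269128937220 − 8090834752 = 261038102468.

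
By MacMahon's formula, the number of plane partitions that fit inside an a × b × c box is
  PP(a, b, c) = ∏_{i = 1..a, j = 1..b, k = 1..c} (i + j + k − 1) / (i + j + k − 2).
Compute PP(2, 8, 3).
PP(2, 8, 3) = 9075

Evaluate the triple product over i = 1..2, j = 1..8, k = 1..3. The factors are (2/1) · (3/2) · (4/3) · (3/2) · (4/3) · (5/4) · (4/3) · (5/4) · … (48 factors total). The numerators and denominators telescope so the product is an integer; carrying out the multiplication exactly gives PP(2, 8, 3) = 9075.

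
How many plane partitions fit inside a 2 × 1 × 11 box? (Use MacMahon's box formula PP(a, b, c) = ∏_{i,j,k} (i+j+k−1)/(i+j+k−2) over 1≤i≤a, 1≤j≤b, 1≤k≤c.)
PP(2, 1, 11) = 78

Evaluate the triple product over i = 1..2, j = 1..1, k = 1..11. The factors are (2/1) · (3/2) · (4/3) · (5/4) · (6/5) · (7/6) · (8/7) · (9/8) · … (22 factors total). The numerators and denominators telescope so the product is an integer; carrying out the multiplication exactly gives PP(2, 1, 11) = 78.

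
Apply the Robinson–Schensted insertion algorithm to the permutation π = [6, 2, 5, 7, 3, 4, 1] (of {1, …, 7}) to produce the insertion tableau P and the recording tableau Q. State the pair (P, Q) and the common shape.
P = [1, 3, 4] / [2, 7] / [5] / [6];  Q = [1, 3, 4] / [2, 6] / [5] / [7];  common shape = (3, 2, 1, 1)

Row-insert the values π_1, π_2, … into P one at a time, bumping the leftmost entry strictly greater than the inserted value down to the next row. The recording tableau Q records, in position (i, j), the step at which that cell was added to P.
  Insert 6 (step 1): P = [6];  Q = [1]
  Insert 2 (step 2): P = [2] / [6];  Q = [1] / [2]
  Insert 5 (step 3): P = [2, 5] / [6];  Q = [1, 3] / [2]
  Insert 7 (step 4): P = [2, 5, 7] / [6];  Q = [1, 3, 4] / [2]
  Insert 3 (step 5): P = [2, 3, 7] / [5] / [6];  Q = [1, 3, 4] / [2] / [5]
  Insert 4 (step 6): P = [2, 3, 4] / [5, 7] / [6];  Q = [1, 3, 4] / [2, 6] / [5]
  Insert 1 (step 7): P = [1, 3, 4] / [2, 7] / [5] / [6];  Q = [1, 3, 4] / [2, 6] / [5] / [7]
Final shape: (3, 2, 1, 1).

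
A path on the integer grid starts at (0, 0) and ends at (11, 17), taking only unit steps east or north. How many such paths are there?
Number of paths = 21474180

A monotone lattice path from (0, 0) to (11, 17) consists of 11 east steps and 17 north steps in some order, so it is determined by which 11 of the 28 steps are east. The count is C(28, 11) = 21474180.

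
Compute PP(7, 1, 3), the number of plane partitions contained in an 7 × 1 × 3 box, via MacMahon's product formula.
PP(7, 1, 3) = 120

Evaluate the triple product over i = 1..7, j = 1..1, k = 1..3. The factors are (2/1) · (3/2) · (4/3) · (3/2) · (4/3) · (5/4) · (4/3) · (5/4) · … (21 factors total). The numerators and denominators telescope so the product is an integer; carrying out the multiplication exactly gives PP(7, 1, 3) = 120.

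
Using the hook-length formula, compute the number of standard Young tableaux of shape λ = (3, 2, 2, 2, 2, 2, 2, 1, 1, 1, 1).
# SYT of shape (3, 2, 2, 2, 2, 2, 2, 1, 1, 1, 1) = 203490

Hook-length formula: f^λ = n! / Π hook(c), product over all cells c of the Young diagram. For λ = (3, 2, 2, 2, 2, 2, 2, 1, 1, 1, 1), n = 19 boxes. Hook lengths by row (left-to-right, top-to-bottom): [13, 8, 1]; [11, 6]; [10, 5]; [9, 4]; [8, 3]; [7, 2]; [6, 1]; [4]; [3]; [2]; [1]. Product of hooks = 597793996800. So f^λ = 19! / 597793996800 = 121645100408832000 / 597793996800 = 203490.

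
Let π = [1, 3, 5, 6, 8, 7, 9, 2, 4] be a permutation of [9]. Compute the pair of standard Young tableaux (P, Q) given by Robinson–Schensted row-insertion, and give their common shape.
P = [1, 2, 4, 6, 7, 9] / [3, 5] / [8];  Q = [1, 2, 3, 4, 5, 7] / [6, 9] / [8];  common shape = (6, 2, 1)

Row-insert the values π_1, π_2, … into P one at a time, bumping the leftmost entry strictly greater than the inserted value down to the next row. The recording tableau Q records, in position (i, j), the step at which that cell was added to P.
  Insert 1 (step 1): P = [1];  Q = [1]
  Insert 3 (step 2): P = [1, 3];  Q = [1, 2]
  Insert 5 (step 3): P = [1, 3, 5];  Q = [1, 2, 3]
  Insert 6 (step 4): P = [1, 3, 5, 6];  Q = [1, 2, 3, 4]
  Insert 8 (step 5): P = [1, 3, 5, 6, 8];  Q = [1, 2, 3, 4, 5]
  Insert 7 (step 6): P = [1, 3, 5, 6, 7] / [8];  Q = [1, 2, 3, 4, 5] / [6]
  Insert 9 (step 7): P = [1, 3, 5, 6, 7, 9] / [8];  Q = [1, 2, 3, 4, 5, 7] / [6]
  Insert 2 (step 8): P = [1, 2, 5, 6, 7, 9] / [3] / [8];  Q = [1, 2, 3, 4, 5, 7] / [6] / [8]
  Insert 4 (step 9): P = [1, 2, 4, 6, 7, 9] / [3, 5] / [8];  Q = [1, 2, 3, 4, 5, 7] / [6, 9] / [8]
Final shape: (6, 2, 1).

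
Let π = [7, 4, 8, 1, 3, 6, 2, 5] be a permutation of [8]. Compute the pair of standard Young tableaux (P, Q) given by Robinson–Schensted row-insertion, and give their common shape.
P = [1, 2, 5] / [3, 6] / [4, 8] / [7];  Q = [1, 3, 6] / [2, 5] / [4, 8] / [7];  common shape = (3, 2, 2, 1)

Row-insert the values π_1, π_2, … into P one at a time, bumping the leftmost entry strictly greater than the inserted value down to the next row. The recording tableau Q records, in position (i, j), the step at which that cell was added to P.
  Insert 7 (step 1): P = [7];  Q = [1]
  Insert 4 (step 2): P = [4] / [7];  Q = [1] / [2]
  Insert 8 (step 3): P = [4, 8] / [7];  Q = [1, 3] / [2]
  Insert 1 (step 4): P = [1, 8] / [4] / [7];  Q = [1, 3] / [2] / [4]
  Insert 3 (step 5): P = [1, 3] / [4, 8] / [7];  Q = [1, 3] / [2, 5] / [4]
  Insert 6 (step 6): P = [1, 3, 6] / [4, 8] / [7];  Q = [1, 3, 6] / [2, 5] / [4]
  Insert 2 (step 7): P = [1, 2, 6] / [3, 8] / [4] / [7];  Q = [1, 3, 6] / [2, 5] / [4] / [7]
  Insert 5 (step 8): P = [1, 2, 5] / [3, 6] / [4, 8] / [7];  Q = [1, 3, 6] / [2, 5] / [4, 8] / [7]
Final shape: (3, 2, 2, 1).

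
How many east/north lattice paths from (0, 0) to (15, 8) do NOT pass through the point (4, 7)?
Number of paths = 486354

Total paths from (0, 0) to (15, 8): C(23, 15) = 490314. Paths through (4, 7): (paths (0, 0) → (4, 7)) × (paths (4, 7) → (15, 8)) = C(11, 4) · C(12, 11) = 330 · 12 = 3960. Avoidance count = 490314 − 3960 = 486354.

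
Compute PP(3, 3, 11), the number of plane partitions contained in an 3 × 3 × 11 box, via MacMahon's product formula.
PP(3, 3, 11) = 2318680

Evaluate the triple product over i = 1..3, j = 1..3, k = 1..11. The factors are (2/1) · (3/2) · (4/3) · (5/4) · (6/5) · (7/6) · (8/7) · (9/8) · … (99 factors total). The numerators and denominators telescope so the product is an integer; carrying out the multiplication exactly gives PP(3, 3, 11) = 2318680.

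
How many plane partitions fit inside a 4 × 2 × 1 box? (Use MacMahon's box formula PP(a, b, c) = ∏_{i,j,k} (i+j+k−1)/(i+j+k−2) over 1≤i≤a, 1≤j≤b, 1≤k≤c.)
PP(4, 2, 1) = 15

Evaluate the triple product over i = 1..4, j = 1..2, k = 1..1. The factors are (2/1) · (3/2) · (3/2) · (4/3) · (4/3) · (5/4) · (5/4) · (6/5). The numerators and denominators telescope so the product is an integer; carrying out the multiplication exactly gives PP(4, 2, 1) = 15.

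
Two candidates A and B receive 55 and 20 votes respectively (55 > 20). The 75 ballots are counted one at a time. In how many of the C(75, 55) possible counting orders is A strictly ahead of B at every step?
Strict-lead orderings = 374811732630567512

Total orderings of the 75 votes with 55 for A: C(75, 55) = 803167998494073240. By the Bertrand ballot formula (Cycle Lemma / reflection principle), the number of orderings in which A is strictly ahead of B throughout is (p − q)/(p + q) · C(p + q, p) = (55 − 20)/(55 + 20) · 803167998494073240 = 374811732630567512.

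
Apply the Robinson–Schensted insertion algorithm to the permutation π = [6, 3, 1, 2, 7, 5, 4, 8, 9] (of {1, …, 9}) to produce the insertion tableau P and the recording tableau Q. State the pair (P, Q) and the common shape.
P = [1, 2, 4, 8, 9] / [3, 5] / [6, 7];  Q = [1, 4, 5, 8, 9] / [2, 6] / [3, 7];  common shape = (5, 2, 2)

Row-insert the values π_1, π_2, … into P one at a time, bumping the leftmost entry strictly greater than the inserted value down to the next row. The recording tableau Q records, in position (i, j), the step at which that cell was added to P.
  Insert 6 (step 1): P = [6];  Q = [1]
  Insert 3 (step 2): P = [3] / [6];  Q = [1] / [2]
  Insert 1 (step 3): P = [1] / [3] / [6];  Q = [1] / [2] / [3]
  Insert 2 (step 4): P = [1, 2] / [3] / [6];  Q = [1, 4] / [2] / [3]
  Insert 7 (step 5): P = [1, 2, 7] / [3] / [6];  Q = [1, 4, 5] / [2] / [3]
  Insert 5 (step 6): P = [1, 2, 5] / [3, 7] / [6];  Q = [1, 4, 5] / [2, 6] / [3]
  Insert 4 (step 7): P = [1, 2, 4] / [3, 5] / [6, 7];  Q = [1, 4, 5] / [2, 6] / [3, 7]
  Insert 8 (step 8): P = [1, 2, 4, 8] / [3, 5] / [6, 7];  Q = [1, 4, 5, 8] / [2, 6] / [3, 7]
  Insert 9 (step 9): P = [1, 2, 4, 8, 9] / [3, 5] / [6, 7];  Q = [1, 4, 5, 8, 9] / [2, 6] / [3, 7]
Final shape: (5, 2, 2).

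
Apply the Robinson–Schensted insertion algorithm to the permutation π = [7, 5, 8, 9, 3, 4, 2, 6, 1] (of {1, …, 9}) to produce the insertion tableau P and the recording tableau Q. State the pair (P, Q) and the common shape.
P = [1, 4, 6] / [2, 8, 9] / [3] / [5] / [7];  Q = [1, 3, 4] / [2, 6, 8] / [5] / [7] / [9];  common shape = (3, 3, 1, 1, 1)

Row-insert the values π_1, π_2, … into P one at a time, bumping the leftmost entry strictly greater than the inserted value down to the next row. The recording tableau Q records, in position (i, j), the step at which that cell was added to P.
  Insert 7 (step 1): P = [7];  Q = [1]
  Insert 5 (step 2): P = [5] / [7];  Q = [1] / [2]
  Insert 8 (step 3): P = [5, 8] / [7];  Q = [1, 3] / [2]
  Insert 9 (step 4): P = [5, 8, 9] / [7];  Q = [1, 3, 4] / [2]
  Insert 3 (step 5): P = [3, 8, 9] / [5] / [7];  Q = [1, 3, 4] / [2] / [5]
  Insert 4 (step 6): P = [3, 4, 9] / [5, 8] / [7];  Q = [1, 3, 4] / [2, 6] / [5]
  Insert 2 (step 7): P = [2, 4, 9] / [3, 8] / [5] / [7];  Q = [1, 3, 4] / [2, 6] / [5] / [7]
  Insert 6 (step 8): P = [2, 4, 6] / [3, 8, 9] / [5] / [7];  Q = [1, 3, 4] / [2, 6, 8] / [5] / [7]
  Insert 1 (step 9): P = [1, 4, 6] / [2, 8, 9] / [3] / [5] / [7];  Q = [1, 3, 4] / [2, 6, 8] / [5] / [7] / [9]
Final shape: (3, 3, 1, 1, 1).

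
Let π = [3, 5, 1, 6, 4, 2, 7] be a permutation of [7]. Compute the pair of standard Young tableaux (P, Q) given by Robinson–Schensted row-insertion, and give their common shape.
P = [1, 2, 6, 7] / [3, 4] / [5];  Q = [1, 2, 4, 7] / [3, 5] / [6];  common shape = (4, 2, 1)

Row-insert the values π_1, π_2, … into P one at a time, bumping the leftmost entry strictly greater than the inserted value down to the next row. The recording tableau Q records, in position (i, j), the step at which that cell was added to P.
  Insert 3 (step 1): P = [3];  Q = [1]
  Insert 5 (step 2): P = [3, 5];  Q = [1, 2]
  Insert 1 (step 3): P = [1, 5] / [3];  Q = [1, 2] / [3]
  Insert 6 (step 4): P = [1, 5, 6] / [3];  Q = [1, 2, 4] / [3]
  Insert 4 (step 5): P = [1, 4, 6] / [3, 5];  Q = [1, 2, 4] / [3, 5]
  Insert 2 (step 6): P = [1, 2, 6] / [3, 4] / [5];  Q = [1, 2, 4] / [3, 5] / [6]
  Insert 7 (step 7): P = [1, 2, 6, 7] / [3, 4] / [5];  Q = [1, 2, 4, 7] / [3, 5] / [6]
Final shape: (4, 2, 1).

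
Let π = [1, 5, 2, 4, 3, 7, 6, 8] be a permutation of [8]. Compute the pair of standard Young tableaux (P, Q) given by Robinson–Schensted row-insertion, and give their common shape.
P = [1, 2, 3, 6, 8] / [4, 7] / [5];  Q = [1, 2, 4, 6, 8] / [3, 7] / [5];  common shape = (5, 2, 1)

Row-insert the values π_1, π_2, … into P one at a time, bumping the leftmost entry strictly greater than the inserted value down to the next row. The recording tableau Q records, in position (i, j), the step at which that cell was added to P.
  Insert 1 (step 1): P = [1];  Q = [1]
  Insert 5 (step 2): P = [1, 5];  Q = [1, 2]
  Insert 2 (step 3): P = [1, 2] / [5];  Q = [1, 2] / [3]
  Insert 4 (step 4): P = [1, 2, 4] / [5];  Q = [1, 2, 4] / [3]
  Insert 3 (step 5): P = [1, 2, 3] / [4] / [5];  Q = [1, 2, 4] / [3] / [5]
  Insert 7 (step 6): P = [1, 2, 3, 7] / [4] / [5];  Q = [1, 2, 4, 6] / [3] / [5]
  Insert 6 (step 7): P = [1, 2, 3, 6] / [4, 7] / [5];  Q = [1, 2, 4, 6] / [3, 7] / [5]
  Insert 8 (step 8): P = [1, 2, 3, 6, 8] / [4, 7] / [5];  Q = [1, 2, 4, 6, 8] / [3, 7] / [5]
Final shape: (5, 2, 1).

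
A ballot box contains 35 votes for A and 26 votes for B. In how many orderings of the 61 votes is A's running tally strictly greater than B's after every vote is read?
Strict-lead orderings = 17970728529575178

Total orderings of the 61 votes with 35 for A: C(61, 35) = 121801604478231762. By the Bertrand ballot formula (Cycle Lemma / reflection principle), the number of orderings in which A is strictly ahead of B throughout is (p − q)/(p + q) · C(p + q, p) = (35 − 26)/(35 + 26) · 121801604478231762 = 17970728529575178.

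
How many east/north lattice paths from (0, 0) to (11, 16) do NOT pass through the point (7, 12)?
Number of paths = 9510735

Total paths from (0, 0) to (11, 16): C(27, 11) = 13037895. Paths through (7, 12): (paths (0, 0) → (7, 12)) × (paths (7, 12) → (11, 16)) = C(19, 7) · C(8, 4) = 50388 · 70 = 3527160. Avoidance count = 13037895 − 3527160 = 9510735.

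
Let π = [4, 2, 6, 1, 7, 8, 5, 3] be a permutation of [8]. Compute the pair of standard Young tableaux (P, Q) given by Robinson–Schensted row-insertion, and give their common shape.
P = [1, 3, 7, 8] / [2, 5] / [4, 6];  Q = [1, 3, 5, 6] / [2, 7] / [4, 8];  common shape = (4, 2, 2)

Row-insert the values π_1, π_2, … into P one at a time, bumping the leftmost entry strictly greater than the inserted value down to the next row. The recording tableau Q records, in position (i, j), the step at which that cell was added to P.
  Insert 4 (step 1): P = [4];  Q = [1]
  Insert 2 (step 2): P = [2] / [4];  Q = [1] / [2]
  Insert 6 (step 3): P = [2, 6] / [4];  Q = [1, 3] / [2]
  Insert 1 (step 4): P = [1, 6] / [2] / [4];  Q = [1, 3] / [2] / [4]
  Insert 7 (step 5): P = [1, 6, 7] / [2] / [4];  Q = [1, 3, 5] / [2] / [4]
  Insert 8 (step 6): P = [1, 6, 7, 8] / [2] / [4];  Q = [1, 3, 5, 6] / [2] / [4]
  Insert 5 (step 7): P = [1, 5, 7, 8] / [2, 6] / [4];  Q = [1, 3, 5, 6] / [2, 7] / [4]
  Insert 3 (step 8): P = [1, 3, 7, 8] / [2, 5] / [4, 6];  Q = [1, 3, 5, 6] / [2, 7] / [4, 8]
Final shape: (4, 2, 2).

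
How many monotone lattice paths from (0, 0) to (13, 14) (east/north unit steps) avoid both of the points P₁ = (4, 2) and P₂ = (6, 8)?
Number of paths = 11216922

Inclusion–exclusion. Total paths: C(27, 13) = 20058300. Through P₁: C(6, 4)·C(21, 9) = 4408950. Through P₂: C(14, 6)·C(13, 7) = 5153148. Since P₁ is strictly southwest of P₂, a monotone path through both must visit P₁ then P₂; paths through both = C(6, 4)·C(8, 2)·C(13, 7) = 720720. Avoid both = 20058300 − 4408950 − 5153148 + 720720 = 11216922.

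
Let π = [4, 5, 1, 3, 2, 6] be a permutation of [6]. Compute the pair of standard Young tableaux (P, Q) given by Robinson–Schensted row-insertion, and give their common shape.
P = [1, 2, 6] / [3, 5] / [4];  Q = [1, 2, 6] / [3, 4] / [5];  common shape = (3, 2, 1)

Row-insert the values π_1, π_2, … into P one at a time, bumping the leftmost entry strictly greater than the inserted value down to the next row. The recording tableau Q records, in position (i, j), the step at which that cell was added to P.
  Insert 4 (step 1): P = [4];  Q = [1]
  Insert 5 (step 2): P = [4, 5];  Q = [1, 2]
  Insert 1 (step 3): P = [1, 5] / [4];  Q = [1, 2] / [3]
  Insert 3 (step 4): P = [1, 3] / [4, 5];  Q = [1, 2] / [3, 4]
  Insert 2 (step 5): P = [1, 2] / [3, 5] / [4];  Q = [1, 2] / [3, 4] / [5]
  Insert 6 (step 6): P = [1, 2, 6] / [3, 5] / [4];  Q = [1, 2, 6] / [3, 4] / [5]
Final shape: (3, 2, 1).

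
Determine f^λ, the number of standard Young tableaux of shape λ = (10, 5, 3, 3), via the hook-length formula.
# SYT of shape (10, 5, 3, 3) = 73256400

Hook-length formula: f^λ = n! / Π hook(c), product over all cells c of the Young diagram. For λ = (10, 5, 3, 3), n = 21 boxes. Hook lengths by row (left-to-right, top-to-bottom): [13, 12, 11, 8, 7, 5, 4, 3, 2, 1]; [7, 6, 5, 2, 1]; [4, 3, 2]; [3, 2, 1]. Product of hooks = 697426329600. So f^λ = 21! / 697426329600 = 51090942171709440000 / 697426329600 = 73256400.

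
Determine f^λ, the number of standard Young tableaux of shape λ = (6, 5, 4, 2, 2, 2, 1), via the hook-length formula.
# SYT of shape (6, 5, 4, 2, 2, 2, 1) = 3136879746

Hook-length formula: f^λ = n! / Π hook(c), product over all cells c of the Young diagram. For λ = (6, 5, 4, 2, 2, 2, 1), n = 22 boxes. Hook lengths by row (left-to-right, top-to-bottom): [12, 10, 6, 5, 3, 1]; [10, 8, 4, 3, 1]; [8, 6, 2, 1]; [5, 3]; [4, 2]; [3, 1]; [1]. Product of hooks = 358318080000. So f^λ = 22! / 358318080000 = 1124000727777607680000 / 358318080000 = 3136879746.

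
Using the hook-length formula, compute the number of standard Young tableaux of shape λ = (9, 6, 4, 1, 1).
# SYT of shape (9, 6, 4, 1, 1) = 194988640

Hook-length formula: f^λ = n! / Π hook(c), product over all cells c of the Young diagram. For λ = (9, 6, 4, 1, 1), n = 21 boxes. Hook lengths by row (left-to-right, top-to-bottom): [13, 10, 9, 8, 6, 5, 3, 2, 1]; [9, 6, 5, 4, 2, 1]; [6, 3, 2, 1]; [2]; [1]. Product of hooks = 262020096000. So f^λ = 21! / 262020096000 = 51090942171709440000 / 262020096000 = 194988640.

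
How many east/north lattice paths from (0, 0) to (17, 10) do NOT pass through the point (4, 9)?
Number of paths = 8426275

Total paths from (0, 0) to (17, 10): C(27, 17) = 8436285. Paths through (4, 9): (paths (0, 0) → (4, 9)) × (paths (4, 9) → (17, 10)) = C(13, 4) · C(14, 13) = 715 · 14 = 10010. Avoidance count = 8436285 − 10010 = 8426275.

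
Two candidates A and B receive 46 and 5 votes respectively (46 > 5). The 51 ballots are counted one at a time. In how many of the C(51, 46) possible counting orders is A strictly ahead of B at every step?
Strict-lead orderings = 1888460

Total orderings of the 51 votes with 46 for A: C(51, 46) = 2349060. By the Bertrand ballot formula (Cycle Lemma / reflection principle), the number of orderings in which A is strictly ahead of B throughout is (p − q)/(p + q) · C(p + q, p) = (46 − 5)/(46 + 5) · 2349060 = 1888460.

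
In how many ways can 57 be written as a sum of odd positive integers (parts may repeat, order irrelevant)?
p_odd(57) = 7917

Enumerate partitions using only odd parts via the recurrence o(n, m) = o(n, m−2) + o(n−m, m) over odd m, starting from the largest odd part ≤ n. This gives p_odd(57) = 7917. (Euler's theorem: equals the count of distinct-part partitions.)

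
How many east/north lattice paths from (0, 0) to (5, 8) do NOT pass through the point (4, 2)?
Number of paths = 1182

Total paths from (0, 0) to (5, 8): C(13, 5) = 1287. Paths through (4, 2): (paths (0, 0) → (4, 2)) × (paths (4, 2) → (5, 8)) = C(6, 4) · C(7, 1) = 15 · 7 = 105. Avoidance count = 1287 − 105 = 1182.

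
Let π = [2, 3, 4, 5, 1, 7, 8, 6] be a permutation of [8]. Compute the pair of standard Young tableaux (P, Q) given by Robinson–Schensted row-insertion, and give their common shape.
P = [1, 3, 4, 5, 6, 8] / [2, 7];  Q = [1, 2, 3, 4, 6, 7] / [5, 8];  common shape = (6, 2)

Row-insert the values π_1, π_2, … into P one at a time, bumping the leftmost entry strictly greater than the inserted value down to the next row. The recording tableau Q records, in position (i, j), the step at which that cell was added to P.
  Insert 2 (step 1): P = [2];  Q = [1]
  Insert 3 (step 2): P = [2, 3];  Q = [1, 2]
  Insert 4 (step 3): P = [2, 3, 4];  Q = [1, 2, 3]
  Insert 5 (step 4): P = [2, 3, 4, 5];  Q = [1, 2, 3, 4]
  Insert 1 (step 5): P = [1, 3, 4, 5] / [2];  Q = [1, 2, 3, 4] / [5]
  Insert 7 (step 6): P = [1, 3, 4, 5, 7] / [2];  Q = [1, 2, 3, 4, 6] / [5]
  Insert 8 (step 7): P = [1, 3, 4, 5, 7, 8] / [2];  Q = [1, 2, 3, 4, 6, 7] / [5]
  Insert 6 (step 8): P = [1, 3, 4, 5, 6, 8] / [2, 7];  Q = [1, 2, 3, 4, 6, 7] / [5, 8]
Final shape: (6, 2).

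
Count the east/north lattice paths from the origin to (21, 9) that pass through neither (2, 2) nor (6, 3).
Number of paths = 7430094

Inclusion–exclusion. Total paths: C(30, 21) = 14307150. Through P₁: C(4, 2)·C(26, 19) = 3946800. Through P₂: C(9, 6)·C(21, 15) = 4558176. Since P₁ is strictly southwest of P₂, a monotone path through both must visit P₁ then P₂; paths through both = C(4, 2)·C(5, 4)·C(21, 15) = 1627920. Avoid both = 14307150 − 3946800 − 4558176 + 1627920 = 7430094.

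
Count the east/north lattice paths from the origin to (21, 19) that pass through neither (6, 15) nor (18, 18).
Number of paths = 94870300416

Inclusion–exclusion. Total paths: C(40, 21) = 131282408400. Through P₁: C(21, 6)·C(19, 15) = 210327264. Through P₂: C(36, 18)·C(4, 3) = 36300541200. Since P₁ is strictly southwest of P₂, a monotone path through both must visit P₁ then P₂; paths through both = C(21, 6)·C(15, 12)·C(4, 3) = 98760480. Avoid both = 131282408400 − 210327264 − 36300541200 + 98760480 = 94870300416.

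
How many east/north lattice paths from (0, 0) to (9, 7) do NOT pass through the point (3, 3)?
Number of paths = 7240

Total paths from (0, 0) to (9, 7): C(16, 9) = 11440. Paths through (3, 3): (paths (0, 0) → (3, 3)) × (paths (3, 3) → (9, 7)) = C(6, 3) · C(10, 6) = 20 · 210 = 4200. Avoidance count = 11440 − 4200 = 7240.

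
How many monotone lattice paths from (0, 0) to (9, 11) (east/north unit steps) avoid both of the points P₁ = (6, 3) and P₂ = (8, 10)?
Number of paths = 72632

Inclusion–exclusion. Total paths: C(20, 9) = 167960. Through P₁: C(9, 6)·C(11, 3) = 13860. Through P₂: C(18, 8)·C(2, 1) = 87516. Since P₁ is strictly southwest of P₂, a monotone path through both must visit P₁ then P₂; paths through both = C(9, 6)·C(9, 2)·C(2, 1) = 6048. Avoid both = 167960 − 13860 − 87516 + 6048 = 72632.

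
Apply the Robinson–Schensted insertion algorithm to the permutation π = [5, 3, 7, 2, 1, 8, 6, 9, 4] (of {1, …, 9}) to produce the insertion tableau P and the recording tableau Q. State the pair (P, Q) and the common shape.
P = [1, 4, 8, 9] / [2, 6] / [3, 7] / [5];  Q = [1, 3, 6, 8] / [2, 7] / [4, 9] / [5];  common shape = (4, 2, 2, 1)

Row-insert the values π_1, π_2, … into P one at a time, bumping the leftmost entry strictly greater than the inserted value down to the next row. The recording tableau Q records, in position (i, j), the step at which that cell was added to P.
  Insert 5 (step 1): P = [5];  Q = [1]
  Insert 3 (step 2): P = [3] / [5];  Q = [1] / [2]
  Insert 7 (step 3): P = [3, 7] / [5];  Q = [1, 3] / [2]
  Insert 2 (step 4): P = [2, 7] / [3] / [5];  Q = [1, 3] / [2] / [4]
  Insert 1 (step 5): P = [1, 7] / [2] / [3] / [5];  Q = [1, 3] / [2] / [4] / [5]
  Insert 8 (step 6): P = [1, 7, 8] / [2] / [3] / [5];  Q = [1, 3, 6] / [2] / [4] / [5]
  Insert 6 (step 7): P = [1, 6, 8] / [2, 7] / [3] / [5];  Q = [1, 3, 6] / [2, 7] / [4] / [5]
  Insert 9 (step 8): P = [1, 6, 8, 9] / [2, 7] / [3] / [5];  Q = [1, 3, 6, 8] / [2, 7] / [4] / [5]
  Insert 4 (step 9): P = [1, 4, 8, 9] / [2, 6] / [3, 7] / [5];  Q = [1, 3, 6, 8] / [2, 7] / [4, 9] / [5]
Final shape: (4, 2, 2, 1).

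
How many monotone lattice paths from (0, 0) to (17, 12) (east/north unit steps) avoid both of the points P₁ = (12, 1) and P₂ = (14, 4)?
Number of paths = 51355701

Inclusion–exclusion. Total paths: C(29, 17) = 51895935. Through P₁: C(13, 12)·C(16, 5) = 56784. Through P₂: C(18, 14)·C(11, 3) = 504900. Since P₁ is strictly southwest of P₂, a monotone path through both must visit P₁ then P₂; paths through both = C(13, 12)·C(5, 2)·C(11, 3) = 21450. Avoid both = 51895935 − 56784 − 504900 + 21450 = 51355701.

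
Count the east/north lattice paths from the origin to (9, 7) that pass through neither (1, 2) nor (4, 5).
Number of paths = 6193

Inclusion–exclusion. Total paths: C(16, 9) = 11440. Through P₁: C(3, 1)·C(13, 8) = 3861. Through P₂: C(9, 4)·C(7, 5) = 2646. Since P₁ is strictly southwest of P₂, a monotone path through both must visit P₁ then P₂; paths through both = C(3, 1)·C(6, 3)·C(7, 5) = 1260. Avoid both = 11440 − 3861 − 2646 + 1260 = 6193.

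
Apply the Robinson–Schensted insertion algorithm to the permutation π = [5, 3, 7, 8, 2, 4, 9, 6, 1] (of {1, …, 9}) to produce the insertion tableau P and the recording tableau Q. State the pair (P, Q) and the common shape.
P = [1, 4, 6, 9] / [2, 7, 8] / [3] / [5];  Q = [1, 3, 4, 7] / [2, 6, 8] / [5] / [9];  common shape = (4, 3, 1, 1)

Row-insert the values π_1, π_2, … into P one at a time, bumping the leftmost entry strictly greater than the inserted value down to the next row. The recording tableau Q records, in position (i, j), the step at which that cell was added to P.
  Insert 5 (step 1): P = [5];  Q = [1]
  Insert 3 (step 2): P = [3] / [5];  Q = [1] / [2]
  Insert 7 (step 3): P = [3, 7] / [5];  Q = [1, 3] / [2]
  Insert 8 (step 4): P = [3, 7, 8] / [5];  Q = [1, 3, 4] / [2]
  Insert 2 (step 5): P = [2, 7, 8] / [3] / [5];  Q = [1, 3, 4] / [2] / [5]
  Insert 4 (step 6): P = [2, 4, 8] / [3, 7] / [5];  Q = [1, 3, 4] / [2, 6] / [5]
  Insert 9 (step 7): P = [2, 4, 8, 9] / [3, 7] / [5];  Q = [1, 3, 4, 7] / [2, 6] / [5]
  Insert 6 (step 8): P = [2, 4, 6, 9] / [3, 7, 8] / [5];  Q = [1, 3, 4, 7] / [2, 6, 8] / [5]
  Insert 1 (step 9): P = [1, 4, 6, 9] / [2, 7, 8] / [3] / [5];  Q = [1, 3, 4, 7] / [2, 6, 8] / [5] / [9]
Final shape: (4, 3, 1, 1).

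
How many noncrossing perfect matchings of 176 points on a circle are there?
C_88 = 64633260585762914370496637486146181462681535261000

These noncrossing handshakes are counted by the Catalan number C_n = (1/(n + 1)) · C(2n, n). For n = 88: C_88 = (1/89) · C(176, 88) = 5752360192132899378974200736267010150178656638229000/89 = 64633260585762914370496637486146181462681535261000.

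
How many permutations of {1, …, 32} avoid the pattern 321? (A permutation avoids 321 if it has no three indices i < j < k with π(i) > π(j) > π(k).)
C_32 = 55534064877048198

These 321-avoiding permutations are counted by the Catalan number C_n = (1/(n + 1)) · C(2n, n). For n = 32: C_32 = (1/33) · C(64, 32) = 1832624140942590534/33 = 55534064877048198.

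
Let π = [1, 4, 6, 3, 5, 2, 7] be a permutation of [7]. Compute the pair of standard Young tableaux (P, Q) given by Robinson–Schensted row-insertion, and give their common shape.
P = [1, 2, 5, 7] / [3, 6] / [4];  Q = [1, 2, 3, 7] / [4, 5] / [6];  common shape = (4, 2, 1)

Row-insert the values π_1, π_2, … into P one at a time, bumping the leftmost entry strictly greater than the inserted value down to the next row. The recording tableau Q records, in position (i, j), the step at which that cell was added to P.
  Insert 1 (step 1): P = [1];  Q = [1]
  Insert 4 (step 2): P = [1, 4];  Q = [1, 2]
  Insert 6 (step 3): P = [1, 4, 6];  Q = [1, 2, 3]
  Insert 3 (step 4): P = [1, 3, 6] / [4];  Q = [1, 2, 3] / [4]
  Insert 5 (step 5): P = [1, 3, 5] / [4, 6];  Q = [1, 2, 3] / [4, 5]
  Insert 2 (step 6): P = [1, 2, 5] / [3, 6] / [4];  Q = [1, 2, 3] / [4, 5] / [6]
  Insert 7 (step 7): P = [1, 2, 5, 7] / [3, 6] / [4];  Q = [1, 2, 3, 7] / [4, 5] / [6]
Final shape: (4, 2, 1).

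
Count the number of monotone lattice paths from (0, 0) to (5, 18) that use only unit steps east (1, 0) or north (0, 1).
Number of paths = 33649

A monotone lattice path from (0, 0) to (5, 18) consists of 5 east steps and 18 north steps in some order, so it is determined by which 5 of the 23 steps are east. The count is C(23, 5) = 33649.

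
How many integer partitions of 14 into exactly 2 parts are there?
p(14, 2 parts) = 7

Partitions of n into exactly k parts ↔ partitions of n − k into at most k parts (subtract 1 from each part). For n = 14, k = 2, the partitions are: 13+1, 12+2, 11+3, 10+4, 9+5, 8+6, 7+7. Count = 7.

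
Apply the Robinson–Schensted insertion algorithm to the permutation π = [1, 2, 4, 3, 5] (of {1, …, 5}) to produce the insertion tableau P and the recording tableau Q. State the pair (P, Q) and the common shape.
P = [1, 2, 3, 5] / [4];  Q = [1, 2, 3, 5] / [4];  common shape = (4, 1)

Row-insert the values π_1, π_2, … into P one at a time, bumping the leftmost entry strictly greater than the inserted value down to the next row. The recording tableau Q records, in position (i, j), the step at which that cell was added to P.
  Insert 1 (step 1): P = [1];  Q = [1]
  Insert 2 (step 2): P = [1, 2];  Q = [1, 2]
  Insert 4 (step 3): P = [1, 2, 4];  Q = [1, 2, 3]
  Insert 3 (step 4): P = [1, 2, 3] / [4];  Q = [1, 2, 3] / [4]
  Insert 5 (step 5): P = [1, 2, 3, 5] / [4];  Q = [1, 2, 3, 5] / [4]
Final shape: (4, 1).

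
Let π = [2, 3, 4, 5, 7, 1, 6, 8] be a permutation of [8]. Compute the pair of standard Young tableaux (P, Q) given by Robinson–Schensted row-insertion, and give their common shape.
P = [1, 3, 4, 5, 6, 8] / [2, 7];  Q = [1, 2, 3, 4, 5, 8] / [6, 7];  common shape = (6, 2)

Row-insert the values π_1, π_2, … into P one at a time, bumping the leftmost entry strictly greater than the inserted value down to the next row. The recording tableau Q records, in position (i, j), the step at which that cell was added to P.
  Insert 2 (step 1): P = [2];  Q = [1]
  Insert 3 (step 2): P = [2, 3];  Q = [1, 2]
  Insert 4 (step 3): P = [2, 3, 4];  Q = [1, 2, 3]
  Insert 5 (step 4): P = [2, 3, 4, 5];  Q = [1, 2, 3, 4]
  Insert 7 (step 5): P = [2, 3, 4, 5, 7];  Q = [1, 2, 3, 4, 5]
  Insert 1 (step 6): P = [1, 3, 4, 5, 7] / [2];  Q = [1, 2, 3, 4, 5] / [6]
  Insert 6 (step 7): P = [1, 3, 4, 5, 6] / [2, 7];  Q = [1, 2, 3, 4, 5] / [6, 7]
  Insert 8 (step 8): P = [1, 3, 4, 5, 6, 8] / [2, 7];  Q = [1, 2, 3, 4, 5, 8] / [6, 7]
Final shape: (6, 2).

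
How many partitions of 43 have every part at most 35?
p(43, parts ≤ 35) = 63216

Use the recurrence p(n, m) = p(n, m−1) + p(n−m, m): either the largest part is < m (count p(n, m−1)) or the largest part is exactly m (remove one copy of m, count p(n−m, m)). With p(0, ·) = 1 this gives p(43, parts ≤ 35) = 63216. (By conjugating Young diagrams, this also counts partitions of 43 into at most 35 parts.)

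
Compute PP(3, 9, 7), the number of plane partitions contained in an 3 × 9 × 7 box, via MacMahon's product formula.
PP(3, 9, 7) = 24584605760

Evaluate the triple product over i = 1..3, j = 1..9, k = 1..7. The factors are (2/1) · (3/2) · (4/3) · (5/4) · (6/5) · (7/6) · (8/7) · (3/2) · … (189 factors total). The numerators and denominators telescope so the product is an integer; carrying out the multiplication exactly gives PP(3, 9, 7) = 24584605760.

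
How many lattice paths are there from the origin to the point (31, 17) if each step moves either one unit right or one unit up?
Number of paths = 4244421484512

A monotone lattice path from (0, 0) to (31, 17) consists of 31 east steps and 17 north steps in some order, so it is determined by which 31 of the 48 steps are east. The count is C(48, 31) = 4244421484512.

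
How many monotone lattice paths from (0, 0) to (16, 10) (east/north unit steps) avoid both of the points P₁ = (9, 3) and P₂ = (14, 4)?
Number of paths = 4507975

Inclusion–exclusion. Total paths: C(26, 16) = 5311735. Through P₁: C(12, 9)·C(14, 7) = 755040. Through P₂: C(18, 14)·C(8, 2) = 85680. Since P₁ is strictly southwest of P₂, a monotone path through both must visit P₁ then P₂; paths through both = C(12, 9)·C(6, 5)·C(8, 2) = 36960. Avoid both = 5311735 − 755040 − 85680 + 36960 = 4507975.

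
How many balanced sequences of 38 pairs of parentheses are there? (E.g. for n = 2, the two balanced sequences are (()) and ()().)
C_38 = 176733862787006701400

These balanced parentheses are counted by the Catalan number C_n = (1/(n + 1)) · C(2n, n). For n = 38: C_38 = (1/39) · C(76, 38) = 6892620648693261354600/39 = 176733862787006701400.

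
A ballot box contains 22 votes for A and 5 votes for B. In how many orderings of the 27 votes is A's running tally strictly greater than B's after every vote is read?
Strict-lead orderings = 50830

Total orderings of the 27 votes with 22 for A: C(27, 22) = 80730. By the Bertrand ballot formula (Cycle Lemma / reflection principle), the number of orderings in which A is strictly ahead of B throughout is (p − q)/(p + q) · C(p + q, p) = (22 − 5)/(22 + 5) · 80730 = 50830.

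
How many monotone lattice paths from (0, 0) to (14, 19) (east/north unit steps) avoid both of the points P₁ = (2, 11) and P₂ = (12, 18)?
Number of paths = 554054697

Inclusion–exclusion. Total paths: C(33, 14) = 818809200. Through P₁: C(13, 2)·C(20, 12) = 9825660. Through P₂: C(30, 12)·C(3, 2) = 259479675. Since P₁ is strictly southwest of P₂, a monotone path through both must visit P₁ then P₂; paths through both = C(13, 2)·C(17, 10)·C(3, 2) = 4550832. Avoid both = 818809200 − 9825660 − 259479675 + 4550832 = 554054697.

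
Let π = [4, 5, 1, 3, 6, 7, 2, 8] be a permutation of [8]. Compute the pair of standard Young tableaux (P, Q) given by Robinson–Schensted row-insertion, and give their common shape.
P = [1, 2, 6, 7, 8] / [3, 5] / [4];  Q = [1, 2, 5, 6, 8] / [3, 4] / [7];  common shape = (5, 2, 1)

Row-insert the values π_1, π_2, … into P one at a time, bumping the leftmost entry strictly greater than the inserted value down to the next row. The recording tableau Q records, in position (i, j), the step at which that cell was added to P.
  Insert 4 (step 1): P = [4];  Q = [1]
  Insert 5 (step 2): P = [4, 5];  Q = [1, 2]
  Insert 1 (step 3): P = [1, 5] / [4];  Q = [1, 2] / [3]
  Insert 3 (step 4): P = [1, 3] / [4, 5];  Q = [1, 2] / [3, 4]
  Insert 6 (step 5): P = [1, 3, 6] / [4, 5];  Q = [1, 2, 5] / [3, 4]
  Insert 7 (step 6): P = [1, 3, 6, 7] / [4, 5];  Q = [1, 2, 5, 6] / [3, 4]
  Insert 2 (step 7): P = [1, 2, 6, 7] / [3, 5] / [4];  Q = [1, 2, 5, 6] / [3, 4] / [7]
  Insert 8 (step 8): P = [1, 2, 6, 7, 8] / [3, 5] / [4];  Q = [1, 2, 5, 6, 8] / [3, 4] / [7]
Final shape: (5, 2, 1).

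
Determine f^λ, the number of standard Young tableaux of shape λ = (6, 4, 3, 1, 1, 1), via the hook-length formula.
# SYT of shape (6, 4, 3, 1, 1, 1) = 819000

Hook-length formula: f^λ = n! / Π hook(c), product over all cells c of the Young diagram. For λ = (6, 4, 3, 1, 1, 1), n = 16 boxes. Hook lengths by row (left-to-right, top-to-bottom): [11, 7, 6, 4, 2, 1]; [8, 4, 3, 1]; [6, 2, 1]; [3]; [2]; [1]. Product of hooks = 25546752. So f^λ = 16! / 25546752 = 20922789888000 / 25546752 = 819000.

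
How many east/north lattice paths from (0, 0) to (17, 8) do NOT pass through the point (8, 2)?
Number of paths = 856350

Total paths from (0, 0) to (17, 8): C(25, 17) = 1081575. Paths through (8, 2): (paths (0, 0) → (8, 2)) × (paths (8, 2) → (17, 8)) = C(10, 8) · C(15, 9) = 45 · 5005 = 225225. Avoidance count = 1081575 − 225225 = 856350.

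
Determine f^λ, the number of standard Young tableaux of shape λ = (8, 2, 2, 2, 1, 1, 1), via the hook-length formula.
# SYT of shape (8, 2, 2, 2, 1, 1, 1) = 466752

Hook-length formula: f^λ = n! / Π hook(c), product over all cells c of the Young diagram. For λ = (8, 2, 2, 2, 1, 1, 1), n = 17 boxes. Hook lengths by row (left-to-right, top-to-bottom): [14, 10, 6, 5, 4, 3, 2, 1]; [7, 3]; [6, 2]; [5, 1]; [3]; [2]; [1]. Product of hooks = 762048000. So f^λ = 17! / 762048000 = 355687428096000 / 762048000 = 466752.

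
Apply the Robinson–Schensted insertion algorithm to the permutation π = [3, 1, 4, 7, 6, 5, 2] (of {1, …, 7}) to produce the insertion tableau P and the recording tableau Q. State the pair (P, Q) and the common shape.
P = [1, 2, 5] / [3, 4] / [6] / [7];  Q = [1, 3, 4] / [2, 5] / [6] / [7];  common shape = (3, 2, 1, 1)

Row-insert the values π_1, π_2, … into P one at a time, bumping the leftmost entry strictly greater than the inserted value down to the next row. The recording tableau Q records, in position (i, j), the step at which that cell was added to P.
  Insert 3 (step 1): P = [3];  Q = [1]
  Insert 1 (step 2): P = [1] / [3];  Q = [1] / [2]
  Insert 4 (step 3): P = [1, 4] / [3];  Q = [1, 3] / [2]
  Insert 7 (step 4): P = [1, 4, 7] / [3];  Q = [1, 3, 4] / [2]
  Insert 6 (step 5): P = [1, 4, 6] / [3, 7];  Q = [1, 3, 4] / [2, 5]
  Insert 5 (step 6): P = [1, 4, 5] / [3, 6] / [7];  Q = [1, 3, 4] / [2, 5] / [6]
  Insert 2 (step 7): P = [1, 2, 5] / [3, 4] / [6] / [7];  Q = [1, 3, 4] / [2, 5] / [6] / [7]
Final shape: (3, 2, 1, 1).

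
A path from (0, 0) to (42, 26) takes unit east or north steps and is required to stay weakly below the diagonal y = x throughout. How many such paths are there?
Number of paths = 1730378572929279504

By the reflection principle (André's argument), the number of monotone paths to (42, 26) with n ≤ m that never go above y = x is C(68, 42) − C(68, 43) = 4376839919762295216 − 2646461346833015712 = 1730378572929279504.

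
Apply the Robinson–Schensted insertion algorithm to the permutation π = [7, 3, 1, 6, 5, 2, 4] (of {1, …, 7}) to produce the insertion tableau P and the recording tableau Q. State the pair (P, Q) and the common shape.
P = [1, 2, 4] / [3, 5] / [6] / [7];  Q = [1, 4, 7] / [2, 5] / [3] / [6];  common shape = (3, 2, 1, 1)

Row-insert the values π_1, π_2, … into P one at a time, bumping the leftmost entry strictly greater than the inserted value down to the next row. The recording tableau Q records, in position (i, j), the step at which that cell was added to P.
  Insert 7 (step 1): P = [7];  Q = [1]
  Insert 3 (step 2): P = [3] / [7];  Q = [1] / [2]
  Insert 1 (step 3): P = [1] / [3] / [7];  Q = [1] / [2] / [3]
  Insert 6 (step 4): P = [1, 6] / [3] / [7];  Q = [1, 4] / [2] / [3]
  Insert 5 (step 5): P = [1, 5] / [3, 6] / [7];  Q = [1, 4] / [2, 5] / [3]
  Insert 2 (step 6): P = [1, 2] / [3, 5] / [6] / [7];  Q = [1, 4] / [2, 5] / [3] / [6]
  Insert 4 (step 7): P = [1, 2, 4] / [3, 5] / [6] / [7];  Q = [1, 4, 7] / [2, 5] / [3] / [6]
Final shape: (3, 2, 1, 1).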